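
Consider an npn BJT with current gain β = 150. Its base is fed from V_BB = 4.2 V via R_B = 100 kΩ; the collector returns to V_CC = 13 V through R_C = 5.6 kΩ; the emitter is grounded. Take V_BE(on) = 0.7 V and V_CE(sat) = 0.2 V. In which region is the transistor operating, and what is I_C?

saturation; I_C ≈ 2.3 mA

Assume active: I_B = (4.2 − 0.7)/100 = 0.035 mA, giving I_C = β·I_B = 5.25 mA.
But then V_CE = 13 − 5.25×5.6 = -16.4 V < V_CE(sat) = 0.2 V — impossible in the active region.
So the transistor is saturated. With V_CE = 0.2 V, I_C = (V_CC − 0.2)/R_C = 12.8/5.6 = 2.29 mA.
Check: β·I_B = 5.25 mA > I_C = 2.29 mA, confirming saturation.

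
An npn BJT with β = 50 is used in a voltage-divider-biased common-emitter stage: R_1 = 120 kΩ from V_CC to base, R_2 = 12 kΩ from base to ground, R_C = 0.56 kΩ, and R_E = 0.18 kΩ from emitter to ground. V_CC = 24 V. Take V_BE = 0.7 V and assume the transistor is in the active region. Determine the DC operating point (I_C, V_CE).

Thevenize the base divider: V_Th = V_CC·R_2/(R_1+R_2) = 24×12/132 = 2.18 V, R_Th = R_1‖R_2 = 10.9 kΩ.
Base-emitter loop: V_Th = I_B·R_Th + V_BE + (β+1)I_B·R_E, so I_B = (2.18 − 0.7) / (10.9 + 51×0.18) = 0.0738 mA.
I_C = β·I_B = 50×0.0738 = 3.69 mA, and I_E = (β+1)I_B = 3.76 mA.
V_CE = V_CC − I_C·R_C − I_E·R_E = 24 − 3.69×0.56 − 3.76×0.18 = 21.3 V.
V_CE = 21.3 V > 0.2 V confirms active-region operation.

I_C ≈ 3.7 mA, V_CE ≈ 21 V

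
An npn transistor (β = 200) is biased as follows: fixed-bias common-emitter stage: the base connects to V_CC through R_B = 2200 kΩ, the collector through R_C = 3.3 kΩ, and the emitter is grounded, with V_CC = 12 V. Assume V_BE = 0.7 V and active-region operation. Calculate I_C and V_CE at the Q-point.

Base loop: V_CC = I_B·R_B + V_BE, so I_B = (12 − 0.7)/2200 kΩ = 0.00514 mA.
In the active region I_C = β·I_B = 200 × 0.00514 = 1.03 mA.
Collector loop: V_CE = V_CC − I_C·R_C = 12 − 1.03×3.3 = 8.61 V.
Since V_CE = 8.61 V > V_CE(sat) ≈ 0.2 V, the transistor is in the active region as assumed.

I_C ≈ 1 mA, V_CE ≈ 8.6 V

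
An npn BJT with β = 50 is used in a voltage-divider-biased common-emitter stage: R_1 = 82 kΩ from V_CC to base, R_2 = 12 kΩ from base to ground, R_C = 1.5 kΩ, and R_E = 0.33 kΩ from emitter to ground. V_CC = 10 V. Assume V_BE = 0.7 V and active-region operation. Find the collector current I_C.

I_C ≈ 1.1 mA

Thevenize the base divider: V_Th = V_CC·R_2/(R_1+R_2) = 10×12/94 = 1.28 V, R_Th = R_1‖R_2 = 10.5 kΩ.
Base-emitter loop: V_Th = I_B·R_Th + V_BE + (β+1)I_B·R_E, so I_B = (1.28 − 0.7) / (10.5 + 51×0.33) = 0.0211 mA.
I_C = β·I_B = 50×0.0211 = 1.06 mA, and I_E = (β+1)I_B = 1.08 mA.
V_CE = V_CC − I_C·R_C − I_E·R_E = 10 − 1.06×1.5 − 1.08×0.33 = 8.06 V.
V_CE = 8.06 V > 0.2 V confirms active-region operation.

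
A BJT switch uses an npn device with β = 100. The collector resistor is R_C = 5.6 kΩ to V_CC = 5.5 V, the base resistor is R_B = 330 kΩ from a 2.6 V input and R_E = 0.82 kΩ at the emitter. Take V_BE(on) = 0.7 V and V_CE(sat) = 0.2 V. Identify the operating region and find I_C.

active; I_C ≈ 0.46 mA

Assume active. Base-emitter loop: I_B = (V_BB − V_BE)/(R_B + (β+1)R_E) = (2.6 − 0.7)/(330 + 101×0.82) = 0.0046 mA.
I_C = β·I_B = 100×0.0046 = 0.46 mA.
V_CE = V_CC − I_C·R_C − I_E·R_E = 5.5 − 0.46×5.6 − 0.465×0.82 = 2.54 V > V_CE(sat), so the active-region assumption holds.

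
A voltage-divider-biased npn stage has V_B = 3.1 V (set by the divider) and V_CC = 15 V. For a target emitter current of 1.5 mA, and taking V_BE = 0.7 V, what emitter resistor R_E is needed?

V_E = V_B − V_BE = 3.1 − 0.7 = 2.4 V.
R_E = V_E / I_E = 2.4 / 1.5 = 1.6 kΩ.

R_E ≈ 1.6 kΩ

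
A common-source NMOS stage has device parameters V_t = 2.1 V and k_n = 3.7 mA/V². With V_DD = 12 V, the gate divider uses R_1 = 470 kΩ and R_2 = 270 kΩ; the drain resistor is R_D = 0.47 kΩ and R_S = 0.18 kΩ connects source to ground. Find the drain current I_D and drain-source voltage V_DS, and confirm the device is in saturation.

V_G = V_DD·R_2/(R_1+R_2) = 12×270/740 = 4.38 V.
Assume saturation: I_D = (k_n/2)(V_GS − V_t)² with V_GS = V_G − I_D·R_S = 4.38 − 0.18·I_D.
Substituting gives 0.0599·I_D² − 2.52·I_D + 9.6 = 0, with roots I_D = 4.24 or 37.8 mA.
The root I_D = 37.8 mA gives V_GS = -2.42 V ≤ V_t, so take I_D = 4.24 mA.
Then V_GS = 3.61 V and V_DS = V_DD − I_D(R_D+R_S) = 12 − 4.24×0.65 = 9.24 V.
Saturation requires V_DS ≥ V_GS − V_t = 1.51 V; 9.24 ≥ 1.51 ✓.

I_D ≈ 4.2 mA, V_DS ≈ 9.2 V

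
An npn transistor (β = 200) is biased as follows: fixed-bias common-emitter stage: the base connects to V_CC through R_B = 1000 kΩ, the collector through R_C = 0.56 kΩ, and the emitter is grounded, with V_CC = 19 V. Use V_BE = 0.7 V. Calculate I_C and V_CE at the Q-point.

Base loop: V_CC = I_B·R_B + V_BE, so I_B = (19 − 0.7)/1000 kΩ = 0.0183 mA.
In the active region I_C = β·I_B = 200 × 0.0183 = 3.66 mA.
Collector loop: V_CE = V_CC − I_C·R_C = 19 − 3.66×0.56 = 17 V.
Since V_CE = 17 V > V_CE(sat) ≈ 0.2 V, the transistor is in the active region as assumed.

I_C ≈ 3.7 mA, V_CE ≈ 17 V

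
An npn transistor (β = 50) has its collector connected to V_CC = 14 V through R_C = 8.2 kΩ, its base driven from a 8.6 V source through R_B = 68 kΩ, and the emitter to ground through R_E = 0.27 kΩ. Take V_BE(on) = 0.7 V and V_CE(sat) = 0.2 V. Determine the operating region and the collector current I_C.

Assume active: I_B = (8.6 − 0.7)/(68 + 51×0.27) = 0.0966 mA, I_C = β·I_B = 4.83 mA.
Then V_CE = 14 − 4.83×8.2 − 4.93×0.27 = -26.9 V < 0.2 V — the active assumption fails.
Re-solve with V_CE = 0.2 V. KCL at the emitter: V_E/R_E = (V_BB−0.7−V_E)/R_B + (V_CC−0.2−V_E)/R_C, giving V_E = 0.468 V.
I_C = (V_CC − 0.2 − V_E)/R_C = (13.8 − 0.468)/8.2 = 1.63 mA.
Check: I_B = (7.9 − 0.468)/68 = 0.109 mA, and β·I_B = 5.46 mA > I_C, confirming saturation.

saturation; I_C ≈ 1.6 mA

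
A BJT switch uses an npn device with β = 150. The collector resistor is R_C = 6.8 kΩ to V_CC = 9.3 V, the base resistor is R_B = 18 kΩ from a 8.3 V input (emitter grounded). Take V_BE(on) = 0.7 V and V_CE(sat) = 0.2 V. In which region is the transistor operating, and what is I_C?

saturation; I_C ≈ 1.3 mA

Assume active: I_B = (8.3 − 0.7)/18 = 0.422 mA, giving I_C = β·I_B = 63.3 mA.
But then V_CE = 9.3 − 63.3×6.8 = -421 V < V_CE(sat) = 0.2 V — impossible in the active region.
So the transistor is saturated. With V_CE = 0.2 V, I_C = (V_CC − 0.2)/R_C = 9.1/6.8 = 1.34 mA.
Check: β·I_B = 63.3 mA > I_C = 1.34 mA, confirming saturation.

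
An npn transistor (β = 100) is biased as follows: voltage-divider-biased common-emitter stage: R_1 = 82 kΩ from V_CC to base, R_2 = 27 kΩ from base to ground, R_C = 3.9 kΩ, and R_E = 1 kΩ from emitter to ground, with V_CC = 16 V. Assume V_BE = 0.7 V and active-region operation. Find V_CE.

V_CE ≈ 2.8 V

Thevenize the base divider: V_Th = V_CC·R_2/(R_1+R_2) = 16×27/109 = 3.96 V, R_Th = R_1‖R_2 = 20.3 kΩ.
Base-emitter loop: V_Th = I_B·R_Th + V_BE + (β+1)I_B·R_E, so I_B = (3.96 − 0.7) / (20.3 + 101×1) = 0.0269 mA.
I_C = β·I_B = 100×0.0269 = 2.69 mA, and I_E = (β+1)I_B = 2.72 mA.
V_CE = V_CC − I_C·R_C − I_E·R_E = 16 − 2.69×3.9 − 2.72×1 = 2.79 V.
V_CE = 2.79 V > 0.2 V confirms active-region operation.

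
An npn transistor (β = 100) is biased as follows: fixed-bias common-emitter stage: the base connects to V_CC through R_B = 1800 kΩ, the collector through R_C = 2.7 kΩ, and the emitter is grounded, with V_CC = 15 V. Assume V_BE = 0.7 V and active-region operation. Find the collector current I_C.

Base loop: V_CC = I_B·R_B + V_BE, so I_B = (15 − 0.7)/1800 kΩ = 0.00794 mA.
In the active region I_C = β·I_B = 100 × 0.00794 = 0.794 mA.
Collector loop: V_CE = V_CC − I_C·R_C = 15 − 0.794×2.7 = 12.9 V.
Since V_CE = 12.9 V > V_CE(sat) ≈ 0.2 V, the transistor is in the active region as assumed.

I_C ≈ 0.79 mA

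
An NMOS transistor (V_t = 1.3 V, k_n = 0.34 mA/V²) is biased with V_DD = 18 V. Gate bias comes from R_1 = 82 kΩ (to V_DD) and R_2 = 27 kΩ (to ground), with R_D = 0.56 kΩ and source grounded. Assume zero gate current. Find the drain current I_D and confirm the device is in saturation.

I_D ≈ 1.7 mA

V_G = V_DD·R_2/(R_1+R_2) = 18×27/109 = 4.46 V. With the source grounded, V_GS = V_G = 4.46 V.
Assume saturation: I_D = (k_n/2)(V_GS − V_t)² = (0.34/2)×(4.46 − 1.3)² = 0.17×3.16² = 1.7 mA.
V_DS = V_DD − I_D·R_D = 18 − 1.7×0.56 = 17.1 V.
Saturation requires V_DS ≥ V_GS − V_t = 3.16 V; 17.1 ≥ 3.16 ✓.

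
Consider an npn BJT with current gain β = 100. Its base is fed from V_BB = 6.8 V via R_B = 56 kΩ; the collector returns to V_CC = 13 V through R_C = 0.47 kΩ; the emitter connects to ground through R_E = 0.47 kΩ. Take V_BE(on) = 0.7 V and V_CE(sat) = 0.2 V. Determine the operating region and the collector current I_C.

Assume active. Base-emitter loop: I_B = (V_BB − V_BE)/(R_B + (β+1)R_E) = (6.8 − 0.7)/(56 + 101×0.47) = 0.059 mA.
I_C = β·I_B = 100×0.059 = 5.9 mA.
V_CE = V_CC − I_C·R_C − I_E·R_E = 13 − 5.9×0.47 − 5.95×0.47 = 7.43 V > V_CE(sat), so the active-region assumption holds.

active; I_C ≈ 5.9 mA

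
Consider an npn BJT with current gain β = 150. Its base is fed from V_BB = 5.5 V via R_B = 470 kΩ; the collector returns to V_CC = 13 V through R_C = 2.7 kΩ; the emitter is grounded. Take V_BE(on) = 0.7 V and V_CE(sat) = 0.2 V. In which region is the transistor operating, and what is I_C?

Assume active. Base-emitter loop: I_B = (V_BB − V_BE)/R_B = (5.5 − 0.7)/470 = 0.0102 mA.
I_C = β·I_B = 150×0.0102 = 1.53 mA.
V_CE = V_CC − I_C·R_C = 13 − 1.53×2.7 = 8.86 V > V_CE(sat), so the active-region assumption holds.

active; I_C ≈ 1.5 mA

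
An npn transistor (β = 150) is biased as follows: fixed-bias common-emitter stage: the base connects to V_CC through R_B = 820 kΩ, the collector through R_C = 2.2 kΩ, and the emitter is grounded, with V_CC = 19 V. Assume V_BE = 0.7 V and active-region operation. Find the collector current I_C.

Base loop: V_CC = I_B·R_B + V_BE, so I_B = (19 − 0.7)/820 kΩ = 0.0223 mA.
In the active region I_C = β·I_B = 150 × 0.0223 = 3.35 mA.
Collector loop: V_CE = V_CC − I_C·R_C = 19 − 3.35×2.2 = 11.6 V.
Since V_CE = 11.6 V > V_CE(sat) ≈ 0.2 V, the transistor is in the active region as assumed.

I_C ≈ 3.3 mA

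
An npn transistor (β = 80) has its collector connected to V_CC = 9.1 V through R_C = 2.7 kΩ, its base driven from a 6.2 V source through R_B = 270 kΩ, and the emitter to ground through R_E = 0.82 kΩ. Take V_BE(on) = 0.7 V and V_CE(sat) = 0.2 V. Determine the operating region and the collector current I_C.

active; I_C ≈ 1.3 mA

Assume active. Base-emitter loop: I_B = (V_BB − V_BE)/(R_B + (β+1)R_E) = (6.2 − 0.7)/(270 + 81×0.82) = 0.0163 mA.
I_C = β·I_B = 80×0.0163 = 1.31 mA.
V_CE = V_CC − I_C·R_C − I_E·R_E = 9.1 − 1.31×2.7 − 1.32×0.82 = 4.48 V > V_CE(sat), so the active-region assumption holds.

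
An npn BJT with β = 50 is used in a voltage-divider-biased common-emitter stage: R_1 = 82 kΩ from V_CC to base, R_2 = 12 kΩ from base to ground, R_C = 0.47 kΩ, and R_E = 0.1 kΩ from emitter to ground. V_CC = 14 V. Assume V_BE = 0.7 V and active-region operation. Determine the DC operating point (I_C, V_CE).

Thevenize the base divider: V_Th = V_CC·R_2/(R_1+R_2) = 14×12/94 = 1.79 V, R_Th = R_1‖R_2 = 10.5 kΩ.
Base-emitter loop: V_Th = I_B·R_Th + V_BE + (β+1)I_B·R_E, so I_B = (1.79 − 0.7) / (10.5 + 51×0.1) = 0.0698 mA.
I_C = β·I_B = 50×0.0698 = 3.49 mA, and I_E = (β+1)I_B = 3.56 mA.
V_CE = V_CC − I_C·R_C − I_E·R_E = 14 − 3.49×0.47 − 3.56×0.1 = 12 V.
V_CE = 12 V > 0.2 V confirms active-region operation.

I_C ≈ 3.5 mA, V_CE ≈ 12 V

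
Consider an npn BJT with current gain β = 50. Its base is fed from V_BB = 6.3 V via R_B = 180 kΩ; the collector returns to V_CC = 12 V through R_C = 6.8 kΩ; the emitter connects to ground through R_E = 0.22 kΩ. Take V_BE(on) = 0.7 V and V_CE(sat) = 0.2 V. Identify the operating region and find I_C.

Assume active. Base-emitter loop: I_B = (V_BB − V_BE)/(R_B + (β+1)R_E) = (6.3 − 0.7)/(180 + 51×0.22) = 0.0293 mA.
I_C = β·I_B = 50×0.0293 = 1.46 mA.
V_CE = V_CC − I_C·R_C − I_E·R_E = 12 − 1.46×6.8 − 1.49×0.22 = 1.71 V > V_CE(sat), so the active-region assumption holds.

active; I_C ≈ 1.5 mA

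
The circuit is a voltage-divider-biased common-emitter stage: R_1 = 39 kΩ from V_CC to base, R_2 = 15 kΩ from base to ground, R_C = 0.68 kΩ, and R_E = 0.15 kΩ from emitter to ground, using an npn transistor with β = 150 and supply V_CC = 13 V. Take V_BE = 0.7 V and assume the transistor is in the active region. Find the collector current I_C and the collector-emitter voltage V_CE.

Thevenize the base divider: V_Th = V_CC·R_2/(R_1+R_2) = 13×15/54 = 3.61 V, R_Th = R_1‖R_2 = 10.8 kΩ.
Base-emitter loop: V_Th = I_B·R_Th + V_BE + (β+1)I_B·R_E, so I_B = (3.61 − 0.7) / (10.8 + 151×0.15) = 0.0869 mA.
I_C = β·I_B = 150×0.0869 = 13 mA, and I_E = (β+1)I_B = 13.1 mA.
V_CE = V_CC − I_C·R_C − I_E·R_E = 13 − 13×0.68 − 13.1×0.15 = 2.16 V.
V_CE = 2.16 V > 0.2 V confirms active-region operation.

I_C ≈ 13 mA, V_CE ≈ 2.2 V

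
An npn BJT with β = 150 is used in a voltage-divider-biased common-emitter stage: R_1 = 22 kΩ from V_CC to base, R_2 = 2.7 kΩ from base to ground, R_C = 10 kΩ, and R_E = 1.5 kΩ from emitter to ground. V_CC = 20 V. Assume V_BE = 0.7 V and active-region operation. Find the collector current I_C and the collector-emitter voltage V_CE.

Thevenize the base divider: V_Th = V_CC·R_2/(R_1+R_2) = 20×2.7/24.7 = 2.19 V, R_Th = R_1‖R_2 = 2.4 kΩ.
Base-emitter loop: V_Th = I_B·R_Th + V_BE + (β+1)I_B·R_E, so I_B = (2.19 − 0.7) / (2.4 + 151×1.5) = 0.00649 mA.
I_C = β·I_B = 150×0.00649 = 0.974 mA, and I_E = (β+1)I_B = 0.98 mA.
V_CE = V_CC − I_C·R_C − I_E·R_E = 20 − 0.974×10 − 0.98×1.5 = 8.79 V.
V_CE = 8.79 V > 0.2 V confirms active-region operation.

I_C ≈ 0.97 mA, V_CE ≈ 8.8 V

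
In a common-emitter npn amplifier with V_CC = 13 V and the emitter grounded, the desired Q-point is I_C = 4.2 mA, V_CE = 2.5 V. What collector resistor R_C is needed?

R_C ≈ 2.5 kΩ

Collector loop: V_CC = I_C·R_C + V_CE.
R_C = (V_CC − V_CE)/I_C = (13 − 2.5)/4.2 = 2.5 kΩ.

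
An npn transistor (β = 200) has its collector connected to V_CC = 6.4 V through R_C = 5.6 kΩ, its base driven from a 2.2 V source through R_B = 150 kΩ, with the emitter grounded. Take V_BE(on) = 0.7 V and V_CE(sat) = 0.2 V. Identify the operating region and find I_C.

saturation; I_C ≈ 1.1 mA

Assume active: I_B = (2.2 − 0.7)/150 = 0.01 mA, giving I_C = β·I_B = 2 mA.
But then V_CE = 6.4 − 2×5.6 = -4.8 V < V_CE(sat) = 0.2 V — impossible in the active region.
So the transistor is saturated. With V_CE = 0.2 V, I_C = (V_CC − 0.2)/R_C = 6.2/5.6 = 1.11 mA.
Check: β·I_B = 2 mA > I_C = 1.11 mA, confirming saturation.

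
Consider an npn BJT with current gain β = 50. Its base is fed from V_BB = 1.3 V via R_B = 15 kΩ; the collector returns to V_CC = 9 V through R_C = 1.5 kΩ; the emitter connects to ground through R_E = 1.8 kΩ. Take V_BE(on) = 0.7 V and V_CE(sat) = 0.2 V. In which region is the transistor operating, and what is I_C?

active; I_C ≈ 0.28 mA

Assume active. Base-emitter loop: I_B = (V_BB − V_BE)/(R_B + (β+1)R_E) = (1.3 − 0.7)/(15 + 51×1.8) = 0.00562 mA.
I_C = β·I_B = 50×0.00562 = 0.281 mA.
V_CE = V_CC − I_C·R_C − I_E·R_E = 9 − 0.281×1.5 − 0.287×1.8 = 8.06 V > V_CE(sat), so the active-region assumption holds.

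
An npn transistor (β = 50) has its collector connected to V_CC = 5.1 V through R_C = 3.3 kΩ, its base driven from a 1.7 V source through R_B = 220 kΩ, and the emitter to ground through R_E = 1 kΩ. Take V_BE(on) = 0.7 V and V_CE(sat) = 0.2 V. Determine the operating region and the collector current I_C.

active; I_C ≈ 0.18 mA

Assume active. Base-emitter loop: I_B = (V_BB − V_BE)/(R_B + (β+1)R_E) = (1.7 − 0.7)/(220 + 51×1) = 0.00369 mA.
I_C = β·I_B = 50×0.00369 = 0.185 mA.
V_CE = V_CC − I_C·R_C − I_E·R_E = 5.1 − 0.185×3.3 − 0.188×1 = 4.3 V > V_CE(sat), so the active-region assumption holds.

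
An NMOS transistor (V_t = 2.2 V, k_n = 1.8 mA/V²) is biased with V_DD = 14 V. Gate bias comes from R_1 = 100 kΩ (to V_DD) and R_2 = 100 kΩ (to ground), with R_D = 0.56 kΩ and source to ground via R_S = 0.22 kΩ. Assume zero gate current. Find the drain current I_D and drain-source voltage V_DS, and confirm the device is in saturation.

I_D ≈ 8.1 mA, V_DS ≈ 7.6 V

V_G = V_DD·R_2/(R_1+R_2) = 14×100/200 = 7 V.
Assume saturation: I_D = (k_n/2)(V_GS − V_t)² with V_GS = V_G − I_D·R_S = 7 − 0.22·I_D.
Substituting gives 0.0436·I_D² − 2.9·I_D + 20.7 = 0, with roots I_D = 8.14 or 58.4 mA.
The root I_D = 58.4 mA gives V_GS = -5.86 V ≤ V_t, so take I_D = 8.14 mA.
Then V_GS = 5.21 V and V_DS = V_DD − I_D(R_D+R_S) = 14 − 8.14×0.78 = 7.65 V.
Saturation requires V_DS ≥ V_GS − V_t = 3.01 V; 7.65 ≥ 3.01 ✓.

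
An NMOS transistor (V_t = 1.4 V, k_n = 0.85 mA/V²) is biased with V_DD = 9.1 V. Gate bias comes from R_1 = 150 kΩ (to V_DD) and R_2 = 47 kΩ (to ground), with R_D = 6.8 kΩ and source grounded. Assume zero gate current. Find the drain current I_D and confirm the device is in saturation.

I_D ≈ 0.25 mA

V_G = V_DD·R_2/(R_1+R_2) = 9.1×47/197 = 2.17 V. With the source grounded, V_GS = V_G = 2.17 V.
Assume saturation: I_D = (k_n/2)(V_GS − V_t)² = (0.85/2)×(2.17 − 1.4)² = 0.425×0.771² = 0.253 mA.
V_DS = V_DD − I_D·R_D = 9.1 − 0.253×6.8 = 7.38 V.
Saturation requires V_DS ≥ V_GS − V_t = 0.771 V; 7.38 ≥ 0.771 ✓.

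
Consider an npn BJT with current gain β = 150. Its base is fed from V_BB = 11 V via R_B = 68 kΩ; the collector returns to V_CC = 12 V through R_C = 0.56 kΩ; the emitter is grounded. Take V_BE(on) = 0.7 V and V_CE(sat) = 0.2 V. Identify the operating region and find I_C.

Assume active: I_B = (11 − 0.7)/68 = 0.151 mA, giving I_C = β·I_B = 22.7 mA.
But then V_CE = 12 − 22.7×0.56 = -0.724 V < V_CE(sat) = 0.2 V — impossible in the active region.
So the transistor is saturated. With V_CE = 0.2 V, I_C = (V_CC − 0.2)/R_C = 11.8/0.56 = 21.1 mA.
Check: β·I_B = 22.7 mA > I_C = 21.1 mA, confirming saturation.

saturation; I_C ≈ 21 mA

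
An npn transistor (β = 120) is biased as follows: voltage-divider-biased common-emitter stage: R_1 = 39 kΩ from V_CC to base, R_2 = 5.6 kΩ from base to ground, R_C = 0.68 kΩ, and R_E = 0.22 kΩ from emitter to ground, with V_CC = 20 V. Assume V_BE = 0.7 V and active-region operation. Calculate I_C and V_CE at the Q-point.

Thevenize the base divider: V_Th = V_CC·R_2/(R_1+R_2) = 20×5.6/44.6 = 2.51 V, R_Th = R_1‖R_2 = 4.9 kΩ.
Base-emitter loop: V_Th = I_B·R_Th + V_BE + (β+1)I_B·R_E, so I_B = (2.51 − 0.7) / (4.9 + 121×0.22) = 0.0575 mA.
I_C = β·I_B = 120×0.0575 = 6.9 mA, and I_E = (β+1)I_B = 6.95 mA.
V_CE = V_CC − I_C·R_C − I_E·R_E = 20 − 6.9×0.68 − 6.95×0.22 = 13.8 V.
V_CE = 13.8 V > 0.2 V confirms active-region operation.

I_C ≈ 6.9 mA, V_CE ≈ 14 V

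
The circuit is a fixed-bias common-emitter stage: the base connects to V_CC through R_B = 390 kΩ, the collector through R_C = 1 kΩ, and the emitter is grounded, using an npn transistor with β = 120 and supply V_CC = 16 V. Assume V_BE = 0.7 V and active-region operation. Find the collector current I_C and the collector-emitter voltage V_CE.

I_C ≈ 4.7 mA, V_CE ≈ 11 V

Base loop: V_CC = I_B·R_B + V_BE, so I_B = (16 − 0.7)/390 kΩ = 0.0392 mA.
In the active region I_C = β·I_B = 120 × 0.0392 = 4.71 mA.
Collector loop: V_CE = V_CC − I_C·R_C = 16 − 4.71×1 = 11.3 V.
Since V_CE = 11.3 V > V_CE(sat) ≈ 0.2 V, the transistor is in the active region as assumed.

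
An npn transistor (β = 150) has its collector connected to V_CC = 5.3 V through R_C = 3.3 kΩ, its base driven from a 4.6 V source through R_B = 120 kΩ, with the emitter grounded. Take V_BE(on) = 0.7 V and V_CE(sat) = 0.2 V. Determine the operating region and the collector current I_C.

saturation; I_C ≈ 1.5 mA

Assume active: I_B = (4.6 − 0.7)/120 = 0.0325 mA, giving I_C = β·I_B = 4.87 mA.
But then V_CE = 5.3 − 4.87×3.3 = -10.8 V < V_CE(sat) = 0.2 V — impossible in the active region.
So the transistor is saturated. With V_CE = 0.2 V, I_C = (V_CC − 0.2)/R_C = 5.1/3.3 = 1.55 mA.
Check: β·I_B = 4.87 mA > I_C = 1.55 mA, confirming saturation.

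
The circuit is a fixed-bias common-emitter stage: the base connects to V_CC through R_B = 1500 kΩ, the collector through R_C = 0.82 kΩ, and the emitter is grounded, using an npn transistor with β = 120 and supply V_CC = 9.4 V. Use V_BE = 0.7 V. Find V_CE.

Base loop: V_CC = I_B·R_B + V_BE, so I_B = (9.4 − 0.7)/1500 kΩ = 0.0058 mA.
In the active region I_C = β·I_B = 120 × 0.0058 = 0.696 mA.
Collector loop: V_CE = V_CC − I_C·R_C = 9.4 − 0.696×0.82 = 8.83 V.
Since V_CE = 8.83 V > V_CE(sat) ≈ 0.2 V, the transistor is in the active region as assumed.

V_CE ≈ 8.8 V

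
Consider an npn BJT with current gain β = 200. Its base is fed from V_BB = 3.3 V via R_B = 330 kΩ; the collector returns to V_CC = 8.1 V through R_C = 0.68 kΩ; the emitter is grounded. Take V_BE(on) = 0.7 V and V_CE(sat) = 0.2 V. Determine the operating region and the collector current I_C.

Assume active. Base-emitter loop: I_B = (V_BB − V_BE)/R_B = (3.3 − 0.7)/330 = 0.00788 mA.
I_C = β·I_B = 200×0.00788 = 1.58 mA.
V_CE = V_CC − I_C·R_C = 8.1 − 1.58×0.68 = 7.03 V > V_CE(sat), so the active-region assumption holds.

active; I_C ≈ 1.6 mA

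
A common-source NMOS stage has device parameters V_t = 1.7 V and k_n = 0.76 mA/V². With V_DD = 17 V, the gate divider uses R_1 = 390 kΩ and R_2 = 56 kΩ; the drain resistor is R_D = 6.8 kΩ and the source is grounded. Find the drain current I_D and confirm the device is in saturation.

I_D ≈ 0.072 mA

V_G = V_DD·R_2/(R_1+R_2) = 17×56/446 = 2.13 V. With the source grounded, V_GS = V_G = 2.13 V.
Assume saturation: I_D = (k_n/2)(V_GS − V_t)² = (0.76/2)×(2.13 − 1.7)² = 0.38×0.435² = 0.0717 mA.
V_DS = V_DD − I_D·R_D = 17 − 0.0717×6.8 = 16.5 V.
Saturation requires V_DS ≥ V_GS − V_t = 0.435 V; 16.5 ≥ 0.435 ✓.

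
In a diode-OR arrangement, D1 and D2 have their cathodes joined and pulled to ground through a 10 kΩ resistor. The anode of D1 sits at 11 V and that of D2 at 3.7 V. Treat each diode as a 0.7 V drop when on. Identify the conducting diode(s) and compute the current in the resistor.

Assume both conduct. Then node N would need to be at both 11−0.7 = 10.3 V and 3.7−0.7 = 3 V, which is impossible.
Assume only D1 conducts: V_N = 11 − 0.7 = 10.3 V, so I_R = 10.3/10 = 1.03 mA.
Check D2: its anode-to-cathode voltage is 3.7 − 10.3 = -6.6 V < 0.7 V, so it is off. The assumption is consistent.

Only D1 conducts; I_R ≈ 1 mA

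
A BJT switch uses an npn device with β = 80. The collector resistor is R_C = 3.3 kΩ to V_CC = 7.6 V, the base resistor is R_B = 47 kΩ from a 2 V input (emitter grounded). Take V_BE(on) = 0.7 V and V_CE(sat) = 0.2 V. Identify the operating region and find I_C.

Assume active. Base-emitter loop: I_B = (V_BB − V_BE)/R_B = (2 − 0.7)/47 = 0.0277 mA.
I_C = β·I_B = 80×0.0277 = 2.21 mA.
V_CE = V_CC − I_C·R_C = 7.6 − 2.21×3.3 = 0.298 V > V_CE(sat), so the active-region assumption holds.

active; I_C ≈ 2.2 mA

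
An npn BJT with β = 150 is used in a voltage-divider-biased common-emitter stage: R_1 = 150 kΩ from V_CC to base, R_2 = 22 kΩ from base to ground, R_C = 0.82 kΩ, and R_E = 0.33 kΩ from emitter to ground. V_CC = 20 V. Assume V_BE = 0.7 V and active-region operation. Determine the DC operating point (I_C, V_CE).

Thevenize the base divider: V_Th = V_CC·R_2/(R_1+R_2) = 20×22/172 = 2.56 V, R_Th = R_1‖R_2 = 19.2 kΩ.
Base-emitter loop: V_Th = I_B·R_Th + V_BE + (β+1)I_B·R_E, so I_B = (2.56 − 0.7) / (19.2 + 151×0.33) = 0.0269 mA.
I_C = β·I_B = 150×0.0269 = 4.04 mA, and I_E = (β+1)I_B = 4.07 mA.
V_CE = V_CC − I_C·R_C − I_E·R_E = 20 − 4.04×0.82 − 4.07×0.33 = 15.3 V.
V_CE = 15.3 V > 0.2 V confirms active-region operation.

I_C ≈ 4 mA, V_CE ≈ 15 V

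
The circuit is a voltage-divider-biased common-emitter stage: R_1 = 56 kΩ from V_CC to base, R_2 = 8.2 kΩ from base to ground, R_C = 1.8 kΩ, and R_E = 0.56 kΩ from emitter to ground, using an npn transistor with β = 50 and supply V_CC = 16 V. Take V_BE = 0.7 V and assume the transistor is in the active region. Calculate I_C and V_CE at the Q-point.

I_C ≈ 1.9 mA, V_CE ≈ 12 V

Thevenize the base divider: V_Th = V_CC·R_2/(R_1+R_2) = 16×8.2/64.2 = 2.04 V, R_Th = R_1‖R_2 = 7.15 kΩ.
Base-emitter loop: V_Th = I_B·R_Th + V_BE + (β+1)I_B·R_E, so I_B = (2.04 − 0.7) / (7.15 + 51×0.56) = 0.0376 mA.
I_C = β·I_B = 50×0.0376 = 1.88 mA, and I_E = (β+1)I_B = 1.92 mA.
V_CE = V_CC − I_C·R_C − I_E·R_E = 16 − 1.88×1.8 − 1.92×0.56 = 11.5 V.
V_CE = 11.5 V > 0.2 V confirms active-region operation.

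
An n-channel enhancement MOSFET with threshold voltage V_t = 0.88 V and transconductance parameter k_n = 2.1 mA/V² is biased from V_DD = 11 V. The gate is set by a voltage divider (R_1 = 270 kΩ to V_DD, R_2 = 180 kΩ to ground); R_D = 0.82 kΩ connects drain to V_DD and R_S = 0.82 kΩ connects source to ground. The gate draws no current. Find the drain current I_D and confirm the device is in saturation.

V_G = V_DD·R_2/(R_1+R_2) = 11×180/450 = 4.4 V.
Assume saturation: I_D = (k_n/2)(V_GS − V_t)² with V_GS = V_G − I_D·R_S = 4.4 − 0.82·I_D.
Substituting gives 0.706·I_D² − 7.06·I_D + 13 = 0, with roots I_D = 2.44 or 7.57 mA.
The root I_D = 7.57 mA gives V_GS = -1.8 V ≤ V_t, so take I_D = 2.44 mA.
Then V_GS = 2.4 V and V_DS = V_DD − I_D(R_D+R_S) = 11 − 2.44×1.64 = 7.01 V.
Saturation requires V_DS ≥ V_GS − V_t = 1.52 V; 7.01 ≥ 1.52 ✓.

I_D ≈ 2.4 mA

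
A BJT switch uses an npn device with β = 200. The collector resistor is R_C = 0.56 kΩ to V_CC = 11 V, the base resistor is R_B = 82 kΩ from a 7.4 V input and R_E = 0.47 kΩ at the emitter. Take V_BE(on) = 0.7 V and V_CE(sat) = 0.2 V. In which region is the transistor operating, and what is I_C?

Assume active. Base-emitter loop: I_B = (V_BB − V_BE)/(R_B + (β+1)R_E) = (7.4 − 0.7)/(82 + 201×0.47) = 0.038 mA.
I_C = β·I_B = 200×0.038 = 7.59 mA.
V_CE = V_CC − I_C·R_C − I_E·R_E = 11 − 7.59×0.56 − 7.63×0.47 = 3.16 V > V_CE(sat), so the active-region assumption holds.

active; I_C ≈ 7.6 mA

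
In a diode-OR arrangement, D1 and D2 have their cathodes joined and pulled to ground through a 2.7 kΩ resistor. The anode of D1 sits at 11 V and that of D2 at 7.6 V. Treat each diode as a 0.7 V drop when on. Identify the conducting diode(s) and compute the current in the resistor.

Only D1 conducts; I_R ≈ 3.8 mA

Assume both conduct. Then node N would need to be at both 11−0.7 = 10.3 V and 7.6−0.7 = 6.9 V, which is impossible.
Assume only D1 conducts: V_N = 11 − 0.7 = 10.3 V, so I_R = 10.3/2.7 = 3.81 mA.
Check D2: its anode-to-cathode voltage is 7.6 − 10.3 = -2.7 V < 0.7 V, so it is off. The assumption is consistent.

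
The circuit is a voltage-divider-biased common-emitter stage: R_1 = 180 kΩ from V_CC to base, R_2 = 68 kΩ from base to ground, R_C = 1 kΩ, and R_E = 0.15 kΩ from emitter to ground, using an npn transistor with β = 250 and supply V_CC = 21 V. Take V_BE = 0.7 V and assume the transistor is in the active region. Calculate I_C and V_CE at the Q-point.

Thevenize the base divider: V_Th = V_CC·R_2/(R_1+R_2) = 21×68/248 = 5.76 V, R_Th = R_1‖R_2 = 49.4 kΩ.
Base-emitter loop: V_Th = I_B·R_Th + V_BE + (β+1)I_B·R_E, so I_B = (5.76 − 0.7) / (49.4 + 251×0.15) = 0.0581 mA.
I_C = β·I_B = 250×0.0581 = 14.5 mA, and I_E = (β+1)I_B = 14.6 mA.
V_CE = V_CC − I_C·R_C − I_E·R_E = 21 − 14.5×1 − 14.6×0.15 = 4.28 V.
V_CE = 4.28 V > 0.2 V confirms active-region operation.

I_C ≈ 15 mA, V_CE ≈ 4.3 V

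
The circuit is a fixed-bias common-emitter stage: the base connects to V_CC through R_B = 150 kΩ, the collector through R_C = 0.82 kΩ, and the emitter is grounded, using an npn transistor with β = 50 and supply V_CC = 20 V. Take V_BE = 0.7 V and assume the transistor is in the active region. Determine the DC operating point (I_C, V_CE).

Base loop: V_CC = I_B·R_B + V_BE, so I_B = (20 − 0.7)/150 kΩ = 0.129 mA.
In the active region I_C = β·I_B = 50 × 0.129 = 6.43 mA.
Collector loop: V_CE = V_CC − I_C·R_C = 20 − 6.43×0.82 = 14.7 V.
Since V_CE = 14.7 V > V_CE(sat) ≈ 0.2 V, the transistor is in the active region as assumed.

I_C ≈ 6.4 mA, V_CE ≈ 15 V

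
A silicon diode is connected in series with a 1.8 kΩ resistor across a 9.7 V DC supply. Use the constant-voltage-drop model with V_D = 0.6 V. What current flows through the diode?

I ≈ 5.1 mA

KVL around the loop: 9.7 = V_D + I·R = 0.6 + I × 1.8 kΩ.
So I = (9.7 − 0.6) / 1.8 kΩ = 9.1 / 1.8 = 5.06 mA.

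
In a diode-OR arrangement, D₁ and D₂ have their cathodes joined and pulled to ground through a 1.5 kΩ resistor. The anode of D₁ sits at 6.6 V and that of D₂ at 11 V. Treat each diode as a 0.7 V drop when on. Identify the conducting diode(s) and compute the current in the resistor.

Assume both conduct. Then node N would need to be at both 6.6−0.7 = 5.9 V and 11−0.7 = 10.3 V, which is impossible.
Assume only D₂ conducts: V_N = 11 − 0.7 = 10.3 V, so I_R = 10.3/1.5 = 6.87 mA.
Check D₁: its anode-to-cathode voltage is 6.6 − 10.3 = -3.7 V < 0.7 V, so it is off. The assumption is consistent.

Only D₂ conducts; I_R ≈ 6.9 mA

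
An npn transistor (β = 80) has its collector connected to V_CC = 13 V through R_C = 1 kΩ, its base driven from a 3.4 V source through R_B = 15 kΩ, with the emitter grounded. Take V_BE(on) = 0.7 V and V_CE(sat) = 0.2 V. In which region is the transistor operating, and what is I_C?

saturation; I_C ≈ 13 mA

Assume active: I_B = (3.4 − 0.7)/15 = 0.18 mA, giving I_C = β·I_B = 14.4 mA.
But then V_CE = 13 − 14.4×1 = -1.4 V < V_CE(sat) = 0.2 V — impossible in the active region.
So the transistor is saturated. With V_CE = 0.2 V, I_C = (V_CC − 0.2)/R_C = 12.8/1 = 12.8 mA.
Check: β·I_B = 14.4 mA > I_C = 12.8 mA, confirming saturation.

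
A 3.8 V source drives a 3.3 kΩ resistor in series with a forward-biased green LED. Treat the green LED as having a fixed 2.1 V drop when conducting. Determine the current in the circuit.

KVL around the loop: 3.8 = V_D + I·R = 2.1 + I × 3.3 kΩ.
So I = (3.8 − 2.1) / 3.3 kΩ = 1.7 / 3.3 = 0.515 mA.

I ≈ 0.52 mA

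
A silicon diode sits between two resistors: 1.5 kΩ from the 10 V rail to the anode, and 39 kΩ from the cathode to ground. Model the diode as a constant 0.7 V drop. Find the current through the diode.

The two resistors are in series with the diode, so KVL gives 10 = I·1.5 + 0.7 + I·39.
I = (10 − 0.7) / (1.5 + 39) kΩ = 9.3 / 40.5 = 0.23 mA.

I ≈ 0.23 mA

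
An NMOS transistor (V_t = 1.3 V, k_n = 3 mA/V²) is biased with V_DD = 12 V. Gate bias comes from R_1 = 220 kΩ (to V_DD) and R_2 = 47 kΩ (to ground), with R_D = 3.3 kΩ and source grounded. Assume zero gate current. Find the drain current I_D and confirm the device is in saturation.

I_D ≈ 0.99 mA

V_G = V_DD·R_2/(R_1+R_2) = 12×47/267 = 2.11 V. With the source grounded, V_GS = V_G = 2.11 V.
Assume saturation: I_D = (k_n/2)(V_GS − V_t)² = (3/2)×(2.11 − 1.3)² = 1.5×0.812² = 0.99 mA.
V_DS = V_DD − I_D·R_D = 12 − 0.99×3.3 = 8.73 V.
Saturation requires V_DS ≥ V_GS − V_t = 0.812 V; 8.73 ≥ 0.812 ✓.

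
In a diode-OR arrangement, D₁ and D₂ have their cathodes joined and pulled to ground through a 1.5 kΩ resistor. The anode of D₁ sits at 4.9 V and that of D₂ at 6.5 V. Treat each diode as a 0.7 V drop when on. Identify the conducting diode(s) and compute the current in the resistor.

Only D₂ conducts; I_R ≈ 3.9 mA

Assume both conduct. Then node N would need to be at both 4.9−0.7 = 4.2 V and 6.5−0.7 = 5.8 V, which is impossible.
Assume only D₂ conducts: V_N = 6.5 − 0.7 = 5.8 V, so I_R = 5.8/1.5 = 3.87 mA.
Check D₁: its anode-to-cathode voltage is 4.9 − 5.8 = -0.9 V < 0.7 V, so it is off. The assumption is consistent.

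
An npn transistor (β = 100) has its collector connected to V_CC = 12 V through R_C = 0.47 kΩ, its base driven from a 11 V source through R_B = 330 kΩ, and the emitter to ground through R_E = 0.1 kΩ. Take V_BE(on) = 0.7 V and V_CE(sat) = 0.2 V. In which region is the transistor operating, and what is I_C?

active; I_C ≈ 3 mA

Assume active. Base-emitter loop: I_B = (V_BB − V_BE)/(R_B + (β+1)R_E) = (11 − 0.7)/(330 + 101×0.1) = 0.0303 mA.
I_C = β·I_B = 100×0.0303 = 3.03 mA.
V_CE = V_CC − I_C·R_C − I_E·R_E = 12 − 3.03×0.47 − 3.06×0.1 = 10.3 V > V_CE(sat), so the active-region assumption holds.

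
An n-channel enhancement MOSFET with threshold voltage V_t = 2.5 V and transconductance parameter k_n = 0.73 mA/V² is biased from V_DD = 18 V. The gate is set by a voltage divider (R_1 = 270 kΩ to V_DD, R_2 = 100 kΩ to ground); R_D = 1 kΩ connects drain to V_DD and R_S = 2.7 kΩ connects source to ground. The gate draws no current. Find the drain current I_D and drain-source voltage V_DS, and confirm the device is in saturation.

I_D ≈ 0.46 mA, V_DS ≈ 16 V

V_G = V_DD·R_2/(R_1+R_2) = 18×100/370 = 4.86 V.
Assume saturation: I_D = (k_n/2)(V_GS − V_t)² with V_GS = V_G − I_D·R_S = 4.86 − 2.7·I_D.
Substituting gives 2.66·I_D² − 5.66·I_D + 2.04 = 0, with roots I_D = 0.46 or 1.67 mA.
The root I_D = 1.67 mA gives V_GS = 0.363 V ≤ V_t, so take I_D = 0.46 mA.
Then V_GS = 3.62 V and V_DS = V_DD − I_D(R_D+R_S) = 18 − 0.46×3.7 = 16.3 V.
Saturation requires V_DS ≥ V_GS − V_t = 1.12 V; 16.3 ≥ 1.12 ✓.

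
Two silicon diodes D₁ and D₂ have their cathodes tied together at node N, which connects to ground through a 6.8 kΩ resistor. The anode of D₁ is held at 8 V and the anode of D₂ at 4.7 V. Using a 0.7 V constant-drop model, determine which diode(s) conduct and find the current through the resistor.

Only D₁ conducts; I_R ≈ 1.1 mA

Assume both conduct. Then node N would need to be at both 8−0.7 = 7.3 V and 4.7−0.7 = 4 V, which is impossible.
Assume only D₁ conducts: V_N = 8 − 0.7 = 7.3 V, so I_R = 7.3/6.8 = 1.07 mA.
Check D₂: its anode-to-cathode voltage is 4.7 − 7.3 = -2.6 V < 0.7 V, so it is off. The assumption is consistent.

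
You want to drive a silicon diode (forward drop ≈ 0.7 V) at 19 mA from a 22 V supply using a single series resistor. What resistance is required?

R ≈ 1.1 kΩ

The resistor drops V_S − V_D = 22 − 0.7 = 21.3 V at 19 mA.
R = 21.3 V / 19 mA = 1.12 kΩ.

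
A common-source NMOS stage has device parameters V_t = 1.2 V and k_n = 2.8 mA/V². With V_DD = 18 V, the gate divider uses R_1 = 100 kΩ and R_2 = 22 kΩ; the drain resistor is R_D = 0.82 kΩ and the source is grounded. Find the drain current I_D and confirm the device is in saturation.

V_G = V_DD·R_2/(R_1+R_2) = 18×22/122 = 3.25 V. With the source grounded, V_GS = V_G = 3.25 V.
Assume saturation: I_D = (k_n/2)(V_GS − V_t)² = (2.8/2)×(3.25 − 1.2)² = 1.4×2.05² = 5.86 mA.
V_DS = V_DD − I_D·R_D = 18 − 5.86×0.82 = 13.2 V.
Saturation requires V_DS ≥ V_GS − V_t = 2.05 V; 13.2 ≥ 2.05 ✓.

I_D ≈ 5.9 mA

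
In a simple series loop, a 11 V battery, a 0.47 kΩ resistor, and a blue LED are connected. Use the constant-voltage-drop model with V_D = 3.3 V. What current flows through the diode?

KVL around the loop: 11 = V_D + I·R = 3.3 + I × 0.47 kΩ.
So I = (11 − 3.3) / 0.47 kΩ = 7.7 / 0.47 = 16.4 mA.

I ≈ 16 mA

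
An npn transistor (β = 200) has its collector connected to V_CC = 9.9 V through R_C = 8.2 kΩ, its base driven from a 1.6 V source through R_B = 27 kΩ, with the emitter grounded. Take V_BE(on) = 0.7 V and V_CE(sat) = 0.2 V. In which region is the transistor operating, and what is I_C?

saturation; I_C ≈ 1.2 mA

Assume active: I_B = (1.6 − 0.7)/27 = 0.0333 mA, giving I_C = β·I_B = 6.67 mA.
But then V_CE = 9.9 − 6.67×8.2 = -44.8 V < V_CE(sat) = 0.2 V — impossible in the active region.
So the transistor is saturated. With V_CE = 0.2 V, I_C = (V_CC − 0.2)/R_C = 9.7/8.2 = 1.18 mA.
Check: β·I_B = 6.67 mA > I_C = 1.18 mA, confirming saturation.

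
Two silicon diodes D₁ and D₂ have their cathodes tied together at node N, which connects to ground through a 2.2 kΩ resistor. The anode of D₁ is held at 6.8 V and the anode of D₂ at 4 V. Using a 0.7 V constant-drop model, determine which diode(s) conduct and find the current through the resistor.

Only D₁ conducts; I_R ≈ 2.8 mA

Assume both conduct. Then node N would need to be at both 6.8−0.7 = 6.1 V and 4−0.7 = 3.3 V, which is impossible.
Assume only D₁ conducts: V_N = 6.8 − 0.7 = 6.1 V, so I_R = 6.1/2.2 = 2.77 mA.
Check D₂: its anode-to-cathode voltage is 4 − 6.1 = -2.1 V < 0.7 V, so it is off. The assumption is consistent.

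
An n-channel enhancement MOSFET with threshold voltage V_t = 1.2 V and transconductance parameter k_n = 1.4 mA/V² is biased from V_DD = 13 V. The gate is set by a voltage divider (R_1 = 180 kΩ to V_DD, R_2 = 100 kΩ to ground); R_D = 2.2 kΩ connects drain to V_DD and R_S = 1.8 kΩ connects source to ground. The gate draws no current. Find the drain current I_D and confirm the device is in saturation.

V_G = V_DD·R_2/(R_1+R_2) = 13×100/280 = 4.64 V.
Assume saturation: I_D = (k_n/2)(V_GS − V_t)² with V_GS = V_G − I_D·R_S = 4.64 − 1.8·I_D.
Substituting gives 2.27·I_D² − 9.68·I_D + 8.3 = 0, with roots I_D = 1.19 or 3.08 mA.
The root I_D = 3.08 mA gives V_GS = -0.897 V ≤ V_t, so take I_D = 1.19 mA.
Then V_GS = 2.5 V and V_DS = V_DD − I_D(R_D+R_S) = 13 − 1.19×4 = 8.25 V.
Saturation requires V_DS ≥ V_GS − V_t = 1.3 V; 8.25 ≥ 1.3 ✓.

I_D ≈ 1.2 mA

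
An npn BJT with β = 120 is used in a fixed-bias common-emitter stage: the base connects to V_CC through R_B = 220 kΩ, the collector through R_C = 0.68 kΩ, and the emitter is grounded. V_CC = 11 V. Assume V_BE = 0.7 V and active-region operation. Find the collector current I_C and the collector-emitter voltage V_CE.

Base loop: V_CC = I_B·R_B + V_BE, so I_B = (11 − 0.7)/220 kΩ = 0.0468 mA.
In the active region I_C = β·I_B = 120 × 0.0468 = 5.62 mA.
Collector loop: V_CE = V_CC − I_C·R_C = 11 − 5.62×0.68 = 7.18 V.
Since V_CE = 7.18 V > V_CE(sat) ≈ 0.2 V, the transistor is in the active region as assumed.

I_C ≈ 5.6 mA, V_CE ≈ 7.2 V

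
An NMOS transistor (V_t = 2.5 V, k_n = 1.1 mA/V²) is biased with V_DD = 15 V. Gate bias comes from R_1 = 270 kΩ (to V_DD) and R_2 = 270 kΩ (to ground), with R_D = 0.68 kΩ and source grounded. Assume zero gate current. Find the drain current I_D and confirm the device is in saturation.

I_D ≈ 14 mA

V_G = V_DD·R_2/(R_1+R_2) = 15×270/540 = 7.5 V. With the source grounded, V_GS = V_G = 7.5 V.
Assume saturation: I_D = (k_n/2)(V_GS − V_t)² = (1.1/2)×(7.5 − 2.5)² = 0.55×5² = 13.8 mA.
V_DS = V_DD − I_D·R_D = 15 − 13.8×0.68 = 5.65 V.
Saturation requires V_DS ≥ V_GS − V_t = 5 V; 5.65 ≥ 5 ✓.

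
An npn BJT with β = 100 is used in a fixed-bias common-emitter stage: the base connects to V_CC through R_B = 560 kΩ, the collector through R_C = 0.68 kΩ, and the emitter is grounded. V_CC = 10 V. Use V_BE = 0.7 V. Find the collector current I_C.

Base loop: V_CC = I_B·R_B + V_BE, so I_B = (10 − 0.7)/560 kΩ = 0.0166 mA.
In the active region I_C = β·I_B = 100 × 0.0166 = 1.66 mA.
Collector loop: V_CE = V_CC − I_C·R_C = 10 − 1.66×0.68 = 8.87 V.
Since V_CE = 8.87 V > V_CE(sat) ≈ 0.2 V, the transistor is in the active region as assumed.

I_C ≈ 1.7 mA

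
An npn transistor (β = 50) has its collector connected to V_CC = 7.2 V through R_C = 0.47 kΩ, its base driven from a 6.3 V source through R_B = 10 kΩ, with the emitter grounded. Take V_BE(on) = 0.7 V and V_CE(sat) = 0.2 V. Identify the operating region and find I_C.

Assume active: I_B = (6.3 − 0.7)/10 = 0.56 mA, giving I_C = β·I_B = 28 mA.
But then V_CE = 7.2 − 28×0.47 = -5.96 V < V_CE(sat) = 0.2 V — impossible in the active region.
So the transistor is saturated. With V_CE = 0.2 V, I_C = (V_CC − 0.2)/R_C = 7/0.47 = 14.9 mA.
Check: β·I_B = 28 mA > I_C = 14.9 mA, confirming saturation.

saturation; I_C ≈ 15 mA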